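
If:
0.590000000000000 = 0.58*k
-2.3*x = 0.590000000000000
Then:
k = 1.02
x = -0.26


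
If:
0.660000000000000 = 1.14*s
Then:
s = 0.58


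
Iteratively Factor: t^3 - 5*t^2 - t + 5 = (t - 5)*(t^2 - 1) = (t - 5)*(t + 1)*(t - 1)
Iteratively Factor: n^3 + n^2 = (n)*(n^2 + n) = n^2*(n + 1)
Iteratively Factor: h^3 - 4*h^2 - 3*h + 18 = (h + 2)*(h^2 - 6*h + 9) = (h - 3)*(h + 2)*(h - 3)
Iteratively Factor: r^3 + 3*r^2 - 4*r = (r)*(r^2 + 3*r - 4) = r*(r + 4)*(r - 1)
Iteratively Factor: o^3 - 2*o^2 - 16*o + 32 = (o + 4)*(o^2 - 6*o + 8) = (o - 4)*(o + 4)*(o - 2)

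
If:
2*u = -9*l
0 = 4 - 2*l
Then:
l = 2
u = -9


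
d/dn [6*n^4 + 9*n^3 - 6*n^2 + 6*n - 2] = 24*n^3 + 27*n^2 - 12*n + 6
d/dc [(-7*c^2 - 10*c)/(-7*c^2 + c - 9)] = (-77*c^2 + 126*c + 90)/(49*c^4 - 14*c^3 + 127*c^2 - 18*c + 81)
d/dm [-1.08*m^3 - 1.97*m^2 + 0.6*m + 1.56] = -3.24*m^2 - 3.94*m + 0.6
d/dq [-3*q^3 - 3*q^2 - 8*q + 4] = -9*q^2 - 6*q - 8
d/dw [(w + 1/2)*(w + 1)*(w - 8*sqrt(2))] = 3*w^2 - 16*sqrt(2)*w + 3*w - 12*sqrt(2) + 1/2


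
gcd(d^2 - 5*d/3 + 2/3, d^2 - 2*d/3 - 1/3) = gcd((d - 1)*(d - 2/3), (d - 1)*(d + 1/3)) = d - 1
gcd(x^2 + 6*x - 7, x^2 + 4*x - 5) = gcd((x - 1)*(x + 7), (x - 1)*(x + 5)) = x - 1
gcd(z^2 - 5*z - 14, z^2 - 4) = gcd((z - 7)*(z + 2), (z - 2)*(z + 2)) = z + 2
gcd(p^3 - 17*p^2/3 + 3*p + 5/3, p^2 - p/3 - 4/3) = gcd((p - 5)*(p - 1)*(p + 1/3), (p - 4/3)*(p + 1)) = 1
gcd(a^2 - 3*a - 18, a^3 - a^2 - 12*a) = a + 3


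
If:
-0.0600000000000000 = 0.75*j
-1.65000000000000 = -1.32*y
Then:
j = -0.08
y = 1.25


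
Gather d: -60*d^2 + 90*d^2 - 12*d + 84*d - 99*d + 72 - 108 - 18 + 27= 30*d^2 - 27*d - 27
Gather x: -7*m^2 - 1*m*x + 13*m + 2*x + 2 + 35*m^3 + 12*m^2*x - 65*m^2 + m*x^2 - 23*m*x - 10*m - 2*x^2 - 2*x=35*m^3 - 72*m^2 + 3*m + x^2*(m - 2) + x*(12*m^2 - 24*m) + 2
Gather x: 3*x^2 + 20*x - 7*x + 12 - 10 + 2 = 3*x^2 + 13*x + 4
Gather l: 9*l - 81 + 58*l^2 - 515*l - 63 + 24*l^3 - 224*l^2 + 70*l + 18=24*l^3 - 166*l^2 - 436*l - 126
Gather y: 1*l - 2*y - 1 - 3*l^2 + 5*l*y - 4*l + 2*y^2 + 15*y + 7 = -3*l^2 - 3*l + 2*y^2 + y*(5*l + 13) + 6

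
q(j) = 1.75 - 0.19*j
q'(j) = -0.190000000000000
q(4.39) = 0.92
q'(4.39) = -0.19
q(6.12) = 0.59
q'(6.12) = -0.19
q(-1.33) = 2.00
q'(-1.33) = -0.19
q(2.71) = 1.24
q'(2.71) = -0.19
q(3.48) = 1.09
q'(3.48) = -0.19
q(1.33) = 1.50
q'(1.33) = -0.19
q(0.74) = 1.61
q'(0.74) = -0.19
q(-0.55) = 1.85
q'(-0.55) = -0.19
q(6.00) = 0.61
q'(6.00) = -0.19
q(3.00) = 1.18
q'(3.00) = -0.19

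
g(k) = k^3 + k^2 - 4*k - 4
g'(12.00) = 452.00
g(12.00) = 1820.00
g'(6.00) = 116.00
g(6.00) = 224.00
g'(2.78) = 24.75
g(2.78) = 14.09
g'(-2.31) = 7.39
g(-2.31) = -1.75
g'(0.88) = 0.08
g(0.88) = -6.06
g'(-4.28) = 42.40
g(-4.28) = -46.96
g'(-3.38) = 23.51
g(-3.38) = -17.67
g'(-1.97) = 3.70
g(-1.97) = 0.12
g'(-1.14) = -2.38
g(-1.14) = 0.38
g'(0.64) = -1.49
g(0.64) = -5.89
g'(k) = 3*k^2 + 2*k - 4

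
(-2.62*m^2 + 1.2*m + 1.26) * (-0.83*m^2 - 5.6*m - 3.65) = 2.1746*m^4 + 13.676*m^3 + 1.7972*m^2 - 11.436*m - 4.599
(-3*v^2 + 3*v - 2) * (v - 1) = -3*v^3 + 6*v^2 - 5*v + 2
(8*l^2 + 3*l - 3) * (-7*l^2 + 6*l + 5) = -56*l^4 + 27*l^3 + 79*l^2 - 3*l - 15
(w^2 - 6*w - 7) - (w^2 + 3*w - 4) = -9*w - 3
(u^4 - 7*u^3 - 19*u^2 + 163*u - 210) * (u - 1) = u^5 - 8*u^4 - 12*u^3 + 182*u^2 - 373*u + 210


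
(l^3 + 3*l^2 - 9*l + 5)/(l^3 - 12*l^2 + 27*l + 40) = (l^3 + 3*l^2 - 9*l + 5)/(l^3 - 12*l^2 + 27*l + 40)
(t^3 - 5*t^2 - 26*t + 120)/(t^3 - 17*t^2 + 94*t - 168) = (t + 5)/(t - 7)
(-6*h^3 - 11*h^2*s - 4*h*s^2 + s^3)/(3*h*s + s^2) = (-6*h^3 - 11*h^2*s - 4*h*s^2 + s^3)/(s*(3*h + s))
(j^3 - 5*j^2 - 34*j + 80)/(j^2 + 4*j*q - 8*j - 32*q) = (j^2 + 3*j - 10)/(j + 4*q)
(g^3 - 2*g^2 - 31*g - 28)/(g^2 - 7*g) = g + 5 + 4/g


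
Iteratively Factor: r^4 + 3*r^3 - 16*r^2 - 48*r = (r + 4)*(r^3 - r^2 - 12*r) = (r + 3)*(r + 4)*(r^2 - 4*r) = (r - 4)*(r + 3)*(r + 4)*(r)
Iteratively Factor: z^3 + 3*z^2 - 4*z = (z)*(z^2 + 3*z - 4) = z*(z - 1)*(z + 4)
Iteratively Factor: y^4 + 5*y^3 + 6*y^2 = (y)*(y^3 + 5*y^2 + 6*y) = y*(y + 2)*(y^2 + 3*y) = y^2*(y + 2)*(y + 3)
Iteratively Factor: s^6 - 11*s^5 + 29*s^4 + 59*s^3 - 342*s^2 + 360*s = (s - 4)*(s^5 - 7*s^4 + s^3 + 63*s^2 - 90*s) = (s - 4)*(s - 2)*(s^4 - 5*s^3 - 9*s^2 + 45*s) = (s - 5)*(s - 4)*(s - 2)*(s^3 - 9*s) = (s - 5)*(s - 4)*(s - 2)*(s + 3)*(s^2 - 3*s) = s*(s - 5)*(s - 4)*(s - 2)*(s + 3)*(s - 3)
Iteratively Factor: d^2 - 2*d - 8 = (d - 4)*(d + 2)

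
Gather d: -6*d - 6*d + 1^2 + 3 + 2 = 6 - 12*d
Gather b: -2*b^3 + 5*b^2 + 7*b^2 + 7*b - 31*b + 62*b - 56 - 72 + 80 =-2*b^3 + 12*b^2 + 38*b - 48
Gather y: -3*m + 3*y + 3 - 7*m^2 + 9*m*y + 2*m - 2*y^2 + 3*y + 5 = -7*m^2 - m - 2*y^2 + y*(9*m + 6) + 8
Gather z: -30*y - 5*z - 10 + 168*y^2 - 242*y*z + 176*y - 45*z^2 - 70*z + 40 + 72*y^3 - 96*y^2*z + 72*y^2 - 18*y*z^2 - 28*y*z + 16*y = 72*y^3 + 240*y^2 + 162*y + z^2*(-18*y - 45) + z*(-96*y^2 - 270*y - 75) + 30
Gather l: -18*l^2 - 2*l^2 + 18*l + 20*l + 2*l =-20*l^2 + 40*l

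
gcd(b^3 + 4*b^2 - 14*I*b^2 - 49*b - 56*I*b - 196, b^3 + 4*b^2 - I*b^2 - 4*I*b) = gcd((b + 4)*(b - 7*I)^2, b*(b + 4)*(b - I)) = b + 4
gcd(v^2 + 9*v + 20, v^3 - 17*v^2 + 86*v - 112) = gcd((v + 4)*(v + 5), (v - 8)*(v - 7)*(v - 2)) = 1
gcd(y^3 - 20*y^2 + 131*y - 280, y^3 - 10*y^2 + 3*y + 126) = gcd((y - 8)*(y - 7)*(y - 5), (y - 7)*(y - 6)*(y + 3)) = y - 7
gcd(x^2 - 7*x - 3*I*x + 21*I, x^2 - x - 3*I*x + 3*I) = x - 3*I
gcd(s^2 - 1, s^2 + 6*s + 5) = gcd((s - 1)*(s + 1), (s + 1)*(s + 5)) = s + 1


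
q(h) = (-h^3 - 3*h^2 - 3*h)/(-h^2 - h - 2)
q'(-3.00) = 0.80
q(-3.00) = -1.12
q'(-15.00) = 1.00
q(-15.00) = -12.95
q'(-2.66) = 0.70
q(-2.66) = -0.87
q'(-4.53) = 0.96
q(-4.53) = -2.50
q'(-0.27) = 0.97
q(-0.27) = -0.34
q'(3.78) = 1.12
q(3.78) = 5.39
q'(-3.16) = 0.83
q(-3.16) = -1.26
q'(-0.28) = 0.95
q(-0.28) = -0.35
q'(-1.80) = 0.23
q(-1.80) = -0.44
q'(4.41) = 1.08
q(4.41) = 6.08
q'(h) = (2*h + 1)*(-h^3 - 3*h^2 - 3*h)/(-h^2 - h - 2)^2 + (-3*h^2 - 6*h - 3)/(-h^2 - h - 2) = (h^4 + 2*h^3 + 6*h^2 + 12*h + 6)/(h^4 + 2*h^3 + 5*h^2 + 4*h + 4)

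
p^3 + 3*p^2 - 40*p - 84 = (p - 6)*(p + 2)*(p + 7)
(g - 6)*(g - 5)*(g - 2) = g^3 - 13*g^2 + 52*g - 60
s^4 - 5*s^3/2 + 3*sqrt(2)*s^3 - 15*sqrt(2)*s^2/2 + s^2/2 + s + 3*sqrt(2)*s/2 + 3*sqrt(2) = (s - 2)*(s - 1)*(s + 1/2)*(s + 3*sqrt(2))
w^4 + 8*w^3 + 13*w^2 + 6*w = w*(w + 1)^2*(w + 6)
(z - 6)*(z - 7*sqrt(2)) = z^2 - 7*sqrt(2)*z - 6*z + 42*sqrt(2)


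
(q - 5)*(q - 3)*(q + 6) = q^3 - 2*q^2 - 33*q + 90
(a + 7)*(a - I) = a^2 + 7*a - I*a - 7*I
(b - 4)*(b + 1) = b^2 - 3*b - 4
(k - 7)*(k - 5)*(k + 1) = k^3 - 11*k^2 + 23*k + 35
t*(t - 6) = t^2 - 6*t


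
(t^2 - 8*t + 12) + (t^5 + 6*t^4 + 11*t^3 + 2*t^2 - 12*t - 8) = t^5 + 6*t^4 + 11*t^3 + 3*t^2 - 20*t + 4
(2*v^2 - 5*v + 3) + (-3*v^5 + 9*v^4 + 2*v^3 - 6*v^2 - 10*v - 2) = -3*v^5 + 9*v^4 + 2*v^3 - 4*v^2 - 15*v + 1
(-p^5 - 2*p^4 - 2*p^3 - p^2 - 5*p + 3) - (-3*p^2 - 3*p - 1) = -p^5 - 2*p^4 - 2*p^3 + 2*p^2 - 2*p + 4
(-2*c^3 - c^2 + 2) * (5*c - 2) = -10*c^4 - c^3 + 2*c^2 + 10*c - 4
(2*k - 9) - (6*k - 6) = -4*k - 3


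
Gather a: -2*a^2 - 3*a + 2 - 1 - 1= -2*a^2 - 3*a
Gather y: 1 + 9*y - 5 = 9*y - 4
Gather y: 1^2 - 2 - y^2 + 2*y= -y^2 + 2*y - 1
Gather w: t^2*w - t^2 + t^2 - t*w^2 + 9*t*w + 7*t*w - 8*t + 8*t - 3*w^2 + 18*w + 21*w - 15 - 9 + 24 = w^2*(-t - 3) + w*(t^2 + 16*t + 39)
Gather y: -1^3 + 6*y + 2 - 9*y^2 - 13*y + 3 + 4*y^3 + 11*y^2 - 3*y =4*y^3 + 2*y^2 - 10*y + 4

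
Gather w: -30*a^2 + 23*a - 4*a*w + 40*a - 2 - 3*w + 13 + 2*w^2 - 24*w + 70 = -30*a^2 + 63*a + 2*w^2 + w*(-4*a - 27) + 81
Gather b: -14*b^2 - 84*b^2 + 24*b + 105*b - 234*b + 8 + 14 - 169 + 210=-98*b^2 - 105*b + 63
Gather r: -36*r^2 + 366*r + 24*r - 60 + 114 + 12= -36*r^2 + 390*r + 66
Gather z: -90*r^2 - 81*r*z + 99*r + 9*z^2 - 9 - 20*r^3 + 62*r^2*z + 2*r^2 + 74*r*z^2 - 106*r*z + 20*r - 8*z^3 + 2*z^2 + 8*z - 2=-20*r^3 - 88*r^2 + 119*r - 8*z^3 + z^2*(74*r + 11) + z*(62*r^2 - 187*r + 8) - 11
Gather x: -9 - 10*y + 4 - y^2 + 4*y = -y^2 - 6*y - 5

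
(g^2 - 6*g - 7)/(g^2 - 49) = (g + 1)/(g + 7)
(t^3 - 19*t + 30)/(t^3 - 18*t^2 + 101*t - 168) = (t^2 + 3*t - 10)/(t^2 - 15*t + 56)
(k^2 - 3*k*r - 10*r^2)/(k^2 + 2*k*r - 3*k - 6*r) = (k - 5*r)/(k - 3)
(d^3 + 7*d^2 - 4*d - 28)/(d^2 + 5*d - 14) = d + 2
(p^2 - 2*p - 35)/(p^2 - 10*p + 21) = (p + 5)/(p - 3)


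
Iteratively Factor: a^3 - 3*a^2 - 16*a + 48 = (a - 3)*(a^2 - 16) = (a - 3)*(a + 4)*(a - 4)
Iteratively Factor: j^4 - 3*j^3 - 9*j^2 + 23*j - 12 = (j - 4)*(j^3 + j^2 - 5*j + 3) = (j - 4)*(j - 1)*(j^2 + 2*j - 3) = (j - 4)*(j - 1)^2*(j + 3)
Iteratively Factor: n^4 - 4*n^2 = (n)*(n^3 - 4*n) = n^2*(n^2 - 4) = n^2*(n + 2)*(n - 2)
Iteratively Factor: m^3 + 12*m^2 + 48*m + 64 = (m + 4)*(m^2 + 8*m + 16) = (m + 4)^2*(m + 4)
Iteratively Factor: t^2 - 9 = (t + 3)*(t - 3)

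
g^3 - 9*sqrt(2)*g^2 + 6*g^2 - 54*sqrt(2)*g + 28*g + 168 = (g + 6)*(g - 7*sqrt(2))*(g - 2*sqrt(2))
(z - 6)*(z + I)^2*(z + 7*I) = z^4 - 6*z^3 + 9*I*z^3 - 15*z^2 - 54*I*z^2 + 90*z - 7*I*z + 42*I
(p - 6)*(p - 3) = p^2 - 9*p + 18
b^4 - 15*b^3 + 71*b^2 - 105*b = b*(b - 7)*(b - 5)*(b - 3)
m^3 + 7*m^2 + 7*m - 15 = (m - 1)*(m + 3)*(m + 5)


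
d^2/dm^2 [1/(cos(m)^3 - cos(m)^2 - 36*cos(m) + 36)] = ((-141*cos(m) - 8*cos(2*m) + 9*cos(3*m))*(cos(m)^3 - cos(m)^2 - 36*cos(m) + 36)/4 + 2*(-3*cos(m)^2 + 2*cos(m) + 36)^2*sin(m)^2)/(cos(m)^3 - cos(m)^2 - 36*cos(m) + 36)^3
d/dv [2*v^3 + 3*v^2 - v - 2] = 6*v^2 + 6*v - 1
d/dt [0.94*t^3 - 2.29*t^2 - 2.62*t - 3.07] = 2.82*t^2 - 4.58*t - 2.62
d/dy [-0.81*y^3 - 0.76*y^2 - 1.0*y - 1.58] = -2.43*y^2 - 1.52*y - 1.0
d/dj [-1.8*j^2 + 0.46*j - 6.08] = 0.46 - 3.6*j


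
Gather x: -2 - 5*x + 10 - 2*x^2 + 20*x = -2*x^2 + 15*x + 8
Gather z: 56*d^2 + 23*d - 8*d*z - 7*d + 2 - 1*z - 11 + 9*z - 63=56*d^2 + 16*d + z*(8 - 8*d) - 72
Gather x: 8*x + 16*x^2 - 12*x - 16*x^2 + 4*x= 0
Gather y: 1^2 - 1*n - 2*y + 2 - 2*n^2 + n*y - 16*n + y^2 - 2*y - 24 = -2*n^2 - 17*n + y^2 + y*(n - 4) - 21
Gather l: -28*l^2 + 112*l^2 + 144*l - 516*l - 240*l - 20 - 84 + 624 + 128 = 84*l^2 - 612*l + 648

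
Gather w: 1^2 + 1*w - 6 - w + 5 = 0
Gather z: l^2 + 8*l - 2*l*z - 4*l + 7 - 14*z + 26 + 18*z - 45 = l^2 + 4*l + z*(4 - 2*l) - 12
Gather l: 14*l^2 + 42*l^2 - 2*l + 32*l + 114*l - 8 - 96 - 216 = 56*l^2 + 144*l - 320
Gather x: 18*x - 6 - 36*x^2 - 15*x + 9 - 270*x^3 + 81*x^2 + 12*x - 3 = -270*x^3 + 45*x^2 + 15*x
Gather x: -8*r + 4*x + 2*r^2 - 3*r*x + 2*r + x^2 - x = 2*r^2 - 6*r + x^2 + x*(3 - 3*r)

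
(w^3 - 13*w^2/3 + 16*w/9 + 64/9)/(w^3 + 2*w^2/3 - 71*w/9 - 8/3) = (3*w^2 - 5*w - 8)/(3*w^2 + 10*w + 3)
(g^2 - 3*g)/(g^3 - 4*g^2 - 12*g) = (3 - g)/(-g^2 + 4*g + 12)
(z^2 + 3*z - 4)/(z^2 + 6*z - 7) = (z + 4)/(z + 7)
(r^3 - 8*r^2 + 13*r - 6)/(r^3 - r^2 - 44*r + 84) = (r^2 - 2*r + 1)/(r^2 + 5*r - 14)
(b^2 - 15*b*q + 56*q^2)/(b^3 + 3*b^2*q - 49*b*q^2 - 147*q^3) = (b - 8*q)/(b^2 + 10*b*q + 21*q^2)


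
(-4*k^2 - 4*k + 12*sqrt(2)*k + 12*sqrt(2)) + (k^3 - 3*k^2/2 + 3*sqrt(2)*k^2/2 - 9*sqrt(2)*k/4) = k^3 - 11*k^2/2 + 3*sqrt(2)*k^2/2 - 4*k + 39*sqrt(2)*k/4 + 12*sqrt(2)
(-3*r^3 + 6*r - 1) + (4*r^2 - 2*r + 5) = -3*r^3 + 4*r^2 + 4*r + 4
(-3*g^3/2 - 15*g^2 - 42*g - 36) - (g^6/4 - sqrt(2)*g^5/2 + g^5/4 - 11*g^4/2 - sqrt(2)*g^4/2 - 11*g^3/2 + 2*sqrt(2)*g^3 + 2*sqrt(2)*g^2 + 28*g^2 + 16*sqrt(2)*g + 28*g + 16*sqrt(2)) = -g^6/4 - g^5/4 + sqrt(2)*g^5/2 + sqrt(2)*g^4/2 + 11*g^4/2 - 2*sqrt(2)*g^3 + 4*g^3 - 43*g^2 - 2*sqrt(2)*g^2 - 70*g - 16*sqrt(2)*g - 36 - 16*sqrt(2)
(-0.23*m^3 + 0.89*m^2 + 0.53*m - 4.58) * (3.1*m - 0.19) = -0.713*m^4 + 2.8027*m^3 + 1.4739*m^2 - 14.2987*m + 0.8702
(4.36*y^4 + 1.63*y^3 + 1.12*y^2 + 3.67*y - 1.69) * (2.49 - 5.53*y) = -24.1108*y^5 + 1.8425*y^4 - 2.1349*y^3 - 17.5063*y^2 + 18.484*y - 4.2081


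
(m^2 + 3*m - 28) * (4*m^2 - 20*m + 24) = 4*m^4 - 8*m^3 - 148*m^2 + 632*m - 672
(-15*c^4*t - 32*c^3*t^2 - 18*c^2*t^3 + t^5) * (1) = -15*c^4*t - 32*c^3*t^2 - 18*c^2*t^3 + t^5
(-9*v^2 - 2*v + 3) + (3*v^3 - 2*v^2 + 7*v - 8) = 3*v^3 - 11*v^2 + 5*v - 5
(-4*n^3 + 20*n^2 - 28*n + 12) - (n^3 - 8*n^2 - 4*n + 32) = -5*n^3 + 28*n^2 - 24*n - 20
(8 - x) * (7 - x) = x^2 - 15*x + 56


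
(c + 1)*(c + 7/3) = c^2 + 10*c/3 + 7/3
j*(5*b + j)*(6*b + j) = 30*b^2*j + 11*b*j^2 + j^3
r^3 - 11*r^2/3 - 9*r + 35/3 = (r - 5)*(r - 1)*(r + 7/3)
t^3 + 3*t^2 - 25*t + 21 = (t - 3)*(t - 1)*(t + 7)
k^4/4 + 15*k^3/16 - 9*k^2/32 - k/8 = k*(k/4 + 1)*(k - 1/2)*(k + 1/4)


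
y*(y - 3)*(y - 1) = y^3 - 4*y^2 + 3*y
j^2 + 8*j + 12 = (j + 2)*(j + 6)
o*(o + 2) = o^2 + 2*o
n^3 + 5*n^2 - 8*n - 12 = (n - 2)*(n + 1)*(n + 6)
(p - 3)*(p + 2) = p^2 - p - 6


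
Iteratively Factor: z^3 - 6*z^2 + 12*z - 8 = (z - 2)*(z^2 - 4*z + 4) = (z - 2)^2*(z - 2)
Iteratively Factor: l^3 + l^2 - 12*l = (l)*(l^2 + l - 12) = l*(l - 3)*(l + 4)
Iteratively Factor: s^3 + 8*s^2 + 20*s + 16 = (s + 4)*(s^2 + 4*s + 4) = (s + 2)*(s + 4)*(s + 2)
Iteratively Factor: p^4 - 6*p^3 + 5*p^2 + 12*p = (p)*(p^3 - 6*p^2 + 5*p + 12) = p*(p - 4)*(p^2 - 2*p - 3) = p*(p - 4)*(p + 1)*(p - 3)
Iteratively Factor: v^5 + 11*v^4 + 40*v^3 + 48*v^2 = (v)*(v^4 + 11*v^3 + 40*v^2 + 48*v) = v*(v + 3)*(v^3 + 8*v^2 + 16*v) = v*(v + 3)*(v + 4)*(v^2 + 4*v) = v^2*(v + 3)*(v + 4)*(v + 4)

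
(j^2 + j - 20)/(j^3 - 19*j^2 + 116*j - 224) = (j + 5)/(j^2 - 15*j + 56)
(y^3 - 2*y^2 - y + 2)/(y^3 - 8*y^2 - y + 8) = (y - 2)/(y - 8)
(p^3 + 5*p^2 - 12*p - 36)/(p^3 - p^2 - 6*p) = (p + 6)/p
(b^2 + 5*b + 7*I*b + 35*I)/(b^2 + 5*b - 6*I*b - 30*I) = (b + 7*I)/(b - 6*I)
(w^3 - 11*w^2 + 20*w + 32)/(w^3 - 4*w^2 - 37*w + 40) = (w^2 - 3*w - 4)/(w^2 + 4*w - 5)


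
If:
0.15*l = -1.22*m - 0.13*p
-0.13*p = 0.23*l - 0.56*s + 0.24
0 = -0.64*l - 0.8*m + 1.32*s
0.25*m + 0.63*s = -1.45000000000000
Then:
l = -6.79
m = 0.99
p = -1.44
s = -2.69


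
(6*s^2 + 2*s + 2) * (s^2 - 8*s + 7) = 6*s^4 - 46*s^3 + 28*s^2 - 2*s + 14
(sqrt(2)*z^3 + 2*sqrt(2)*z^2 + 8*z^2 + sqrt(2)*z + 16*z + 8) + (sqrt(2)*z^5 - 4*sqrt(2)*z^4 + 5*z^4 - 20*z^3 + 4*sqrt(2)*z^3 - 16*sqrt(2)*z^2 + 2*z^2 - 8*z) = sqrt(2)*z^5 - 4*sqrt(2)*z^4 + 5*z^4 - 20*z^3 + 5*sqrt(2)*z^3 - 14*sqrt(2)*z^2 + 10*z^2 + sqrt(2)*z + 8*z + 8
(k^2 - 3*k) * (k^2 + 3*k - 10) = k^4 - 19*k^2 + 30*k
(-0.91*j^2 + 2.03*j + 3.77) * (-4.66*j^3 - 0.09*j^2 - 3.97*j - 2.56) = 4.2406*j^5 - 9.3779*j^4 - 14.1382*j^3 - 6.0688*j^2 - 20.1637*j - 9.6512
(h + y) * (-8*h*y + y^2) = -8*h^2*y - 7*h*y^2 + y^3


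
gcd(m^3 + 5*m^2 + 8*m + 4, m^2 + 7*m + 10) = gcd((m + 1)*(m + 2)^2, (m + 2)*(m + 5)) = m + 2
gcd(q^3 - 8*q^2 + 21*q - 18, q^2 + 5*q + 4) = 1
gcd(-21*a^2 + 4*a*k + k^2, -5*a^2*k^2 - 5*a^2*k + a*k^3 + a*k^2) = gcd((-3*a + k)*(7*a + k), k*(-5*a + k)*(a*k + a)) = 1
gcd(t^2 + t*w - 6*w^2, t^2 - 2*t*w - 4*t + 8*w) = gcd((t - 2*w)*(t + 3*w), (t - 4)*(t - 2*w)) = t - 2*w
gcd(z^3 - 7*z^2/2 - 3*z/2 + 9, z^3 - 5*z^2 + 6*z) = z^2 - 5*z + 6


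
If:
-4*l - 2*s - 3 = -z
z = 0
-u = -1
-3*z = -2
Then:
No Solution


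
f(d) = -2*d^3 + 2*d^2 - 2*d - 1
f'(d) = -6*d^2 + 4*d - 2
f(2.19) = -16.79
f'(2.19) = -22.02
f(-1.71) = 18.27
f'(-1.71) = -26.38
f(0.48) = -1.72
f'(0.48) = -1.46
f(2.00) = -13.00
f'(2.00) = -18.00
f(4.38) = -139.45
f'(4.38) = -99.59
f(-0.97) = 4.65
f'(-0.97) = -11.53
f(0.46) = -1.69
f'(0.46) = -1.43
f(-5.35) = 373.21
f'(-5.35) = -195.14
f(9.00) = -1315.00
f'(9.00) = -452.00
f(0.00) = -1.00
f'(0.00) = -2.00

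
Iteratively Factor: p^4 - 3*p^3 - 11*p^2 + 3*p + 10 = (p + 2)*(p^3 - 5*p^2 - p + 5) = (p - 1)*(p + 2)*(p^2 - 4*p - 5) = (p - 5)*(p - 1)*(p + 2)*(p + 1)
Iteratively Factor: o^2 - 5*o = (o)*(o - 5)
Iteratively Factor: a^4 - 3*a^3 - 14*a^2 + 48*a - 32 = (a - 1)*(a^3 - 2*a^2 - 16*a + 32) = (a - 1)*(a + 4)*(a^2 - 6*a + 8) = (a - 4)*(a - 1)*(a + 4)*(a - 2)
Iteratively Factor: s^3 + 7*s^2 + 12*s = (s)*(s^2 + 7*s + 12) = s*(s + 4)*(s + 3)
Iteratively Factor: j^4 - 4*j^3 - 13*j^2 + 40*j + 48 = (j - 4)*(j^3 - 13*j - 12) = (j - 4)*(j + 3)*(j^2 - 3*j - 4) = (j - 4)^2*(j + 3)*(j + 1)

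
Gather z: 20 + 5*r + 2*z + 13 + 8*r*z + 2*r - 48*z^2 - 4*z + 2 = 7*r - 48*z^2 + z*(8*r - 2) + 35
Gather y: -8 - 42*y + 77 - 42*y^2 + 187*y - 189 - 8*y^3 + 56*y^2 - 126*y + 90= -8*y^3 + 14*y^2 + 19*y - 30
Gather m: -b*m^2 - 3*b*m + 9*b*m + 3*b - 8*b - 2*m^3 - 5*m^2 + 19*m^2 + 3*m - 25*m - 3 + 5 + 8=-5*b - 2*m^3 + m^2*(14 - b) + m*(6*b - 22) + 10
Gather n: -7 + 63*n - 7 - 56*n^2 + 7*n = -56*n^2 + 70*n - 14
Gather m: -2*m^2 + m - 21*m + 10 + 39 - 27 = -2*m^2 - 20*m + 22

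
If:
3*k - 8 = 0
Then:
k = 8/3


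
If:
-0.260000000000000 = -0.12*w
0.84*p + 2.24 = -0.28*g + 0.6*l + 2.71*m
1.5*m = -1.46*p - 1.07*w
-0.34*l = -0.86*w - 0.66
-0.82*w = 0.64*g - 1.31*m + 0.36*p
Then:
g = -5.65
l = 7.42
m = -1.44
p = -0.11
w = 2.17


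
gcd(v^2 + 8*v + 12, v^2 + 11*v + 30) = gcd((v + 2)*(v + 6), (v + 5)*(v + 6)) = v + 6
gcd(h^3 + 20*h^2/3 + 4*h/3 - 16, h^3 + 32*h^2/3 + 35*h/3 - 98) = h + 6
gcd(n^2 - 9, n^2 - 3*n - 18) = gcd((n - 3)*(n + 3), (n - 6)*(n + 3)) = n + 3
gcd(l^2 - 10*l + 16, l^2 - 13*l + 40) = l - 8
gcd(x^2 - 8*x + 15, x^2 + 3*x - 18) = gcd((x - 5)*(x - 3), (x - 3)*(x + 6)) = x - 3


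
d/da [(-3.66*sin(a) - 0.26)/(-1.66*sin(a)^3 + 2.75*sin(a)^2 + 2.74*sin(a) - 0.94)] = (-12.1512*sin(a)^3 + 8.7702*sin(a)^2 + 1.43*sin(a) + 4.1528)*cos(a)/(2.7556*sin(a)^6 - 9.13*sin(a)^5 - 1.5343*sin(a)^4 + 18.1908*sin(a)^3 + 2.3376*sin(a)^2 - 5.1512*sin(a) + 0.8836)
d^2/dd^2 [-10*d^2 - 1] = -20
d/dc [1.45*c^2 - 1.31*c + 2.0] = 2.9*c - 1.31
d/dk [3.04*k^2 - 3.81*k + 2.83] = 6.08*k - 3.81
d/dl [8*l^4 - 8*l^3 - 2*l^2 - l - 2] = 32*l^3 - 24*l^2 - 4*l - 1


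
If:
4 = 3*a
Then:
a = 4/3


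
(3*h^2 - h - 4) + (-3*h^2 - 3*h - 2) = -4*h - 6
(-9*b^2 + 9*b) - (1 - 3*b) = -9*b^2 + 12*b - 1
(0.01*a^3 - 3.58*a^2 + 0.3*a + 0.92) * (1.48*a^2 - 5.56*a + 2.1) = 0.0148*a^5 - 5.354*a^4 + 20.3698*a^3 - 7.8244*a^2 - 4.4852*a + 1.932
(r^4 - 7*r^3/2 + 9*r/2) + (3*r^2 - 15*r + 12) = r^4 - 7*r^3/2 + 3*r^2 - 21*r/2 + 12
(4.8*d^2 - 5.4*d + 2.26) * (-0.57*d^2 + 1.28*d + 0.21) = -2.736*d^4 + 9.222*d^3 - 7.1922*d^2 + 1.7588*d + 0.4746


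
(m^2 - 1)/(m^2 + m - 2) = (m + 1)/(m + 2)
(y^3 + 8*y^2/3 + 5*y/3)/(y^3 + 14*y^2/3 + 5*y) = (y + 1)/(y + 3)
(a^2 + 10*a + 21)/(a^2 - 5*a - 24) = (a + 7)/(a - 8)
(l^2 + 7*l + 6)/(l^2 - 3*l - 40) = (l^2 + 7*l + 6)/(l^2 - 3*l - 40)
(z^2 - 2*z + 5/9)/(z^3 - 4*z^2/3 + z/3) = (z - 5/3)/(z*(z - 1))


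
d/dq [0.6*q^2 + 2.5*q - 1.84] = 1.2*q + 2.5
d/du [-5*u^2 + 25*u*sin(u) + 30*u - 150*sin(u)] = 25*u*cos(u) - 10*u + 25*sin(u) - 150*cos(u) + 30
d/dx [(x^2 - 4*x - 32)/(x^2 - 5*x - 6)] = (-x^2 + 52*x - 136)/(x^4 - 10*x^3 + 13*x^2 + 60*x + 36)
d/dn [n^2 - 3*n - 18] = 2*n - 3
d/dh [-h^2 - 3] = -2*h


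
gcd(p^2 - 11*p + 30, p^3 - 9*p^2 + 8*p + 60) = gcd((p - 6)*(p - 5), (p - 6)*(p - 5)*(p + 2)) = p^2 - 11*p + 30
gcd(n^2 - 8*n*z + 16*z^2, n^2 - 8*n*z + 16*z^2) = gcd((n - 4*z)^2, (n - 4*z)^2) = n^2 - 8*n*z + 16*z^2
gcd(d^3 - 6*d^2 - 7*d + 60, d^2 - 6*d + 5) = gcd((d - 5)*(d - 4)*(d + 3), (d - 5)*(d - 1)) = d - 5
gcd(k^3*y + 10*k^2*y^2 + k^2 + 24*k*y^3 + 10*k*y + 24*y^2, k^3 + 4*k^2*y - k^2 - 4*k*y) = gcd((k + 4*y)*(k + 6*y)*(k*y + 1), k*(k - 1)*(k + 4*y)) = k + 4*y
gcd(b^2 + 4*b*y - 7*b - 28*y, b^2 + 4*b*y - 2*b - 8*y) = b + 4*y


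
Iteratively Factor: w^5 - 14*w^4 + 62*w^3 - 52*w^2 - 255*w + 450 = (w - 3)*(w^4 - 11*w^3 + 29*w^2 + 35*w - 150) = (w - 5)*(w - 3)*(w^3 - 6*w^2 - w + 30) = (w - 5)^2*(w - 3)*(w^2 - w - 6) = (w - 5)^2*(w - 3)*(w + 2)*(w - 3)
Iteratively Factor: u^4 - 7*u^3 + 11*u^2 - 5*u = (u - 1)*(u^3 - 6*u^2 + 5*u) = u*(u - 1)*(u^2 - 6*u + 5) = u*(u - 5)*(u - 1)*(u - 1)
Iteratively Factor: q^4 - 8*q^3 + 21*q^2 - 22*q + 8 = (q - 4)*(q^3 - 4*q^2 + 5*q - 2) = (q - 4)*(q - 1)*(q^2 - 3*q + 2) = (q - 4)*(q - 1)^2*(q - 2)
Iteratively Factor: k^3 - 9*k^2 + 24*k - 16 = (k - 1)*(k^2 - 8*k + 16) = (k - 4)*(k - 1)*(k - 4)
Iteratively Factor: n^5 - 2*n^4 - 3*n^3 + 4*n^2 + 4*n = (n + 1)*(n^4 - 3*n^3 + 4*n) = (n - 2)*(n + 1)*(n^3 - n^2 - 2*n) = (n - 2)^2*(n + 1)*(n^2 + n) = (n - 2)^2*(n + 1)^2*(n)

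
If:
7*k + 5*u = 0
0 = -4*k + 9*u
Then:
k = 0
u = 0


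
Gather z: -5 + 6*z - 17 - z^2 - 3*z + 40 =-z^2 + 3*z + 18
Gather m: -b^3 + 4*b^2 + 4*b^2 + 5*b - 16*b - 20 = -b^3 + 8*b^2 - 11*b - 20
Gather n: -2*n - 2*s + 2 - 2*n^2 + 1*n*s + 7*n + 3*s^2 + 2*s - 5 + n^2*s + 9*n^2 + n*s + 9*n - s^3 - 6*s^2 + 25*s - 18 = n^2*(s + 7) + n*(2*s + 14) - s^3 - 3*s^2 + 25*s - 21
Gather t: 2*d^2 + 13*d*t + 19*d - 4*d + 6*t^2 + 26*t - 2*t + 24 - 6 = 2*d^2 + 15*d + 6*t^2 + t*(13*d + 24) + 18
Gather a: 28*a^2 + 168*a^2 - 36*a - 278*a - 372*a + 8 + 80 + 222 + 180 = 196*a^2 - 686*a + 490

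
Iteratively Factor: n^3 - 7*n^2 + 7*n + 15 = (n - 5)*(n^2 - 2*n - 3) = (n - 5)*(n - 3)*(n + 1)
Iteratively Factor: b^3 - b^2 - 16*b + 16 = (b - 4)*(b^2 + 3*b - 4) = (b - 4)*(b + 4)*(b - 1)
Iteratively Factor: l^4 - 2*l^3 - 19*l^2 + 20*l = (l - 5)*(l^3 + 3*l^2 - 4*l) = l*(l - 5)*(l^2 + 3*l - 4) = l*(l - 5)*(l + 4)*(l - 1)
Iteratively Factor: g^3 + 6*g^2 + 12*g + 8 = (g + 2)*(g^2 + 4*g + 4) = (g + 2)^2*(g + 2)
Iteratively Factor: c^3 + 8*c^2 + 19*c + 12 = (c + 1)*(c^2 + 7*c + 12) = (c + 1)*(c + 3)*(c + 4)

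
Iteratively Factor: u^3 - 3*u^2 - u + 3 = (u + 1)*(u^2 - 4*u + 3) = (u - 1)*(u + 1)*(u - 3)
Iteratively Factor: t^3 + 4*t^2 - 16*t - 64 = (t + 4)*(t^2 - 16) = (t + 4)^2*(t - 4)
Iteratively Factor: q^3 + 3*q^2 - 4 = (q + 2)*(q^2 + q - 2) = (q + 2)^2*(q - 1)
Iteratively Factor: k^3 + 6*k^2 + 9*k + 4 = (k + 1)*(k^2 + 5*k + 4) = (k + 1)*(k + 4)*(k + 1)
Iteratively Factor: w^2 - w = (w - 1)*(w)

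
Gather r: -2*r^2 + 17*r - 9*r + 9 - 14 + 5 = -2*r^2 + 8*r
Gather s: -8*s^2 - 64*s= -8*s^2 - 64*s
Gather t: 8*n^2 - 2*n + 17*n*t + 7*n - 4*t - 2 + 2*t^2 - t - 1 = 8*n^2 + 5*n + 2*t^2 + t*(17*n - 5) - 3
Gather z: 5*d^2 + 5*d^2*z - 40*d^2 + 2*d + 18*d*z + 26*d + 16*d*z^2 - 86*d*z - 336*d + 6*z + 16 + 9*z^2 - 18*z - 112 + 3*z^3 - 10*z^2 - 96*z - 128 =-35*d^2 - 308*d + 3*z^3 + z^2*(16*d - 1) + z*(5*d^2 - 68*d - 108) - 224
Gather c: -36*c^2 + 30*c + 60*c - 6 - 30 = -36*c^2 + 90*c - 36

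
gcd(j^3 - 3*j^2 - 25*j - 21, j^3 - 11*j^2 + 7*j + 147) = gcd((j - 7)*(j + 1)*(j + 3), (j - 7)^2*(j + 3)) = j^2 - 4*j - 21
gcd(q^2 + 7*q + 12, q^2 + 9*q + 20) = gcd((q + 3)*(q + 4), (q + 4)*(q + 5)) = q + 4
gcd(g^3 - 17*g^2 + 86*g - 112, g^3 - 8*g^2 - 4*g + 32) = g^2 - 10*g + 16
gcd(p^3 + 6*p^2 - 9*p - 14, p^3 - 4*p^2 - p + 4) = p + 1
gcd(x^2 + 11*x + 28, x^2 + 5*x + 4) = x + 4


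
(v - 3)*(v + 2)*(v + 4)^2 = v^4 + 7*v^3 + 2*v^2 - 64*v - 96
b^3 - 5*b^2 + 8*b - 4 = (b - 2)^2*(b - 1)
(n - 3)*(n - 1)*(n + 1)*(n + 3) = n^4 - 10*n^2 + 9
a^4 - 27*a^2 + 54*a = a*(a - 3)^2*(a + 6)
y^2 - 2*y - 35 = (y - 7)*(y + 5)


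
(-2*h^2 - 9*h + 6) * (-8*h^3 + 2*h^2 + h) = 16*h^5 + 68*h^4 - 68*h^3 + 3*h^2 + 6*h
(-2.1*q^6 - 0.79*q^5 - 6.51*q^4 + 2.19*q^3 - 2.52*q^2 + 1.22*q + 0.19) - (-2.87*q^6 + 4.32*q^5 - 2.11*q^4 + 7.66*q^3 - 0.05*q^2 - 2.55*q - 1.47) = 0.77*q^6 - 5.11*q^5 - 4.4*q^4 - 5.47*q^3 - 2.47*q^2 + 3.77*q + 1.66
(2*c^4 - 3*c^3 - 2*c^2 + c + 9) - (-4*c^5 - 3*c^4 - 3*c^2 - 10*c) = 4*c^5 + 5*c^4 - 3*c^3 + c^2 + 11*c + 9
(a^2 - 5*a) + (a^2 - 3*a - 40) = 2*a^2 - 8*a - 40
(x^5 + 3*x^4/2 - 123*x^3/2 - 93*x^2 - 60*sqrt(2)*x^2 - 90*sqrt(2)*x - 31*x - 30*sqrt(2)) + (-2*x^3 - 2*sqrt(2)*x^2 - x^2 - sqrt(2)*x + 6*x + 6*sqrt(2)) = x^5 + 3*x^4/2 - 127*x^3/2 - 94*x^2 - 62*sqrt(2)*x^2 - 91*sqrt(2)*x - 25*x - 24*sqrt(2)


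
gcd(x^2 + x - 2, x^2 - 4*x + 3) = x - 1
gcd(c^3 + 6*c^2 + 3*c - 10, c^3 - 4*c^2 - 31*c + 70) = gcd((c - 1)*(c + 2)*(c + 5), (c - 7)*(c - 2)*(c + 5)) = c + 5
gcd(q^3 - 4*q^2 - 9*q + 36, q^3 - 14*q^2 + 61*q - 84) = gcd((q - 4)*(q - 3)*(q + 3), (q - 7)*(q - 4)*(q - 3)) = q^2 - 7*q + 12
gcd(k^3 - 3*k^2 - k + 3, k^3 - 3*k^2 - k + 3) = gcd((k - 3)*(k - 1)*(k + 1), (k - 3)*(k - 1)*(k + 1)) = k^3 - 3*k^2 - k + 3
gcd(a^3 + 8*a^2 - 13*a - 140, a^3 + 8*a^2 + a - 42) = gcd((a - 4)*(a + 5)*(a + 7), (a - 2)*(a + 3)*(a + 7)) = a + 7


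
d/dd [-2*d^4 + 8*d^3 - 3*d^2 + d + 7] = -8*d^3 + 24*d^2 - 6*d + 1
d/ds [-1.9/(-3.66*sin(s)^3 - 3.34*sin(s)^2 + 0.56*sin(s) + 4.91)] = (-20.862*sin(s)^2 - 12.692*sin(s) + 1.064)*cos(s)/(3.66*sin(s)^3 + 3.34*sin(s)^2 - 0.56*sin(s) - 4.91)^2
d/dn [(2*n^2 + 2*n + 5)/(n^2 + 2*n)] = 2*(n^2 - 5*n - 5)/(n^2*(n^2 + 4*n + 4))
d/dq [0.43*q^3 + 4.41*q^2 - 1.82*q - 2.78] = 1.29*q^2 + 8.82*q - 1.82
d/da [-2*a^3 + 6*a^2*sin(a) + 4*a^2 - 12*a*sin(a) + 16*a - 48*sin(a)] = 6*a^2*cos(a) - 6*a^2 - 12*sqrt(2)*a*cos(a + pi/4) + 8*a - 12*sin(a) - 48*cos(a) + 16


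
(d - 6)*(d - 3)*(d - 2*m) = d^3 - 2*d^2*m - 9*d^2 + 18*d*m + 18*d - 36*m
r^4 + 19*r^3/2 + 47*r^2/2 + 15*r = r*(r + 1)*(r + 5/2)*(r + 6)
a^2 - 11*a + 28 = (a - 7)*(a - 4)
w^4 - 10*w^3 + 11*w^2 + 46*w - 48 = (w - 8)*(w - 3)*(w - 1)*(w + 2)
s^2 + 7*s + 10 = (s + 2)*(s + 5)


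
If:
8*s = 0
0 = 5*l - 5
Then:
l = 1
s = 0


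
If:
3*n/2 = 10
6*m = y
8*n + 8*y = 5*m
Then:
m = -160/129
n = 20/3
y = -320/43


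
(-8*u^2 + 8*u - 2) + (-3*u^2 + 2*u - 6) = -11*u^2 + 10*u - 8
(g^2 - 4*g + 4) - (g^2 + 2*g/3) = 4 - 14*g/3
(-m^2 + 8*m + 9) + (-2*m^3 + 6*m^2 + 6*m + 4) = -2*m^3 + 5*m^2 + 14*m + 13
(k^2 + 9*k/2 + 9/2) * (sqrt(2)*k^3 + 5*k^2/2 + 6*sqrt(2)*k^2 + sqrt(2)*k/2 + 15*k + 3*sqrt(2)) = sqrt(2)*k^5 + 5*k^4/2 + 21*sqrt(2)*k^4/2 + 105*k^3/4 + 32*sqrt(2)*k^3 + 129*sqrt(2)*k^2/4 + 315*k^2/4 + 63*sqrt(2)*k/4 + 135*k/2 + 27*sqrt(2)/2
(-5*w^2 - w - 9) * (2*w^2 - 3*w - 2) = -10*w^4 + 13*w^3 - 5*w^2 + 29*w + 18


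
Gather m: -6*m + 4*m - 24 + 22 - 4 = -2*m - 6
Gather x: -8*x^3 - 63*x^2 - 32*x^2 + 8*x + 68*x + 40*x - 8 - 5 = -8*x^3 - 95*x^2 + 116*x - 13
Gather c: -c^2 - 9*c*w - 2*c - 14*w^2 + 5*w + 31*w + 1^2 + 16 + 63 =-c^2 + c*(-9*w - 2) - 14*w^2 + 36*w + 80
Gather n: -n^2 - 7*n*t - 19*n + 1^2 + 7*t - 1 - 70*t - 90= -n^2 + n*(-7*t - 19) - 63*t - 90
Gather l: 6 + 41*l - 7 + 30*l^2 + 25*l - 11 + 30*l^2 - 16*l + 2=60*l^2 + 50*l - 10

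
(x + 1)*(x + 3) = x^2 + 4*x + 3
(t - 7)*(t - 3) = t^2 - 10*t + 21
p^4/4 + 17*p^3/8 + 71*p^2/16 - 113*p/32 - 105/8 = (p/4 + 1)*(p - 3/2)*(p + 5/2)*(p + 7/2)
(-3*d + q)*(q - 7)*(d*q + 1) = -3*d^2*q^2 + 21*d^2*q + d*q^3 - 7*d*q^2 - 3*d*q + 21*d + q^2 - 7*q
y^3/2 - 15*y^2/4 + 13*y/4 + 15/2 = (y/2 + 1/2)*(y - 6)*(y - 5/2)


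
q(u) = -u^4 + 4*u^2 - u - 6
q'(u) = -4*u^3 + 8*u - 1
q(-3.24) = -70.97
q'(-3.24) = 109.13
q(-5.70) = -925.94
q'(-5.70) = 694.17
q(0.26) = -5.99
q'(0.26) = 1.01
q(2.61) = -27.77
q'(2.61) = -51.24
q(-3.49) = -102.14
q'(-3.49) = 141.11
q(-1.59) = -0.69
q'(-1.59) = 2.36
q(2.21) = -12.53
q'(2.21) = -26.50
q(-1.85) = -2.17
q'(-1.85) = 9.53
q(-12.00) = -20154.00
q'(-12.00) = 6815.00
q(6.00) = -1164.00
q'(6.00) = -817.00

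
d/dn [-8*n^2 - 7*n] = -16*n - 7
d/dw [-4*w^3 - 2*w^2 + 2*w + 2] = -12*w^2 - 4*w + 2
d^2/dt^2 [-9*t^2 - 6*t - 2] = -18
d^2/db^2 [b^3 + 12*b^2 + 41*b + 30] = 6*b + 24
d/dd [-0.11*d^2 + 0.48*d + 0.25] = 0.48 - 0.22*d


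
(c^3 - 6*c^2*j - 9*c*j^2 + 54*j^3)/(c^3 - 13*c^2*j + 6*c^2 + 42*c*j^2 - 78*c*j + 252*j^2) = (c^2 - 9*j^2)/(c^2 - 7*c*j + 6*c - 42*j)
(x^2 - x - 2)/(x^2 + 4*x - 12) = (x + 1)/(x + 6)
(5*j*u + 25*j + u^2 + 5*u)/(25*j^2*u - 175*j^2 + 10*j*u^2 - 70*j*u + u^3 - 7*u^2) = (u + 5)/(5*j*u - 35*j + u^2 - 7*u)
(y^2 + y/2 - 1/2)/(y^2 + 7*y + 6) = (y - 1/2)/(y + 6)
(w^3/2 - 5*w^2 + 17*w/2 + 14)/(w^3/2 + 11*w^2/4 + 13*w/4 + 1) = 2*(w^2 - 11*w + 28)/(2*w^2 + 9*w + 4)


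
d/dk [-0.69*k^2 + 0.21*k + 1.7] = 0.21 - 1.38*k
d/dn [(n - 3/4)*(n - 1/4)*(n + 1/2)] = 3*n^2 - n - 5/16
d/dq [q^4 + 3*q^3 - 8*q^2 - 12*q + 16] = 4*q^3 + 9*q^2 - 16*q - 12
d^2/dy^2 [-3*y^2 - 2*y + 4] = -6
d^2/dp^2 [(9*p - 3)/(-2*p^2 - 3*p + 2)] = 6*(-(3*p - 1)*(4*p + 3)^2 + (18*p + 7)*(2*p^2 + 3*p - 2))/(2*p^2 + 3*p - 2)^3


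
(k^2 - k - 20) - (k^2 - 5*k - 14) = 4*k - 6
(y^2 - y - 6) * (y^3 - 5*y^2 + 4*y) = y^5 - 6*y^4 + 3*y^3 + 26*y^2 - 24*y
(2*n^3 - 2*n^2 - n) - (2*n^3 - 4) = -2*n^2 - n + 4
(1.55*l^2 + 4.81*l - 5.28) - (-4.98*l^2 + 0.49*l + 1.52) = 6.53*l^2 + 4.32*l - 6.8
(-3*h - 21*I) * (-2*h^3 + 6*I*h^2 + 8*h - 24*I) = 6*h^4 + 24*I*h^3 + 102*h^2 - 96*I*h - 504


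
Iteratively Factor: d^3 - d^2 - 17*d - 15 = (d + 1)*(d^2 - 2*d - 15) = (d - 5)*(d + 1)*(d + 3)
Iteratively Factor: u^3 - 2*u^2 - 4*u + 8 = (u + 2)*(u^2 - 4*u + 4) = (u - 2)*(u + 2)*(u - 2)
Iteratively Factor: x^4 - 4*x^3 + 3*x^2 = (x - 3)*(x^3 - x^2) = x*(x - 3)*(x^2 - x) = x^2*(x - 3)*(x - 1)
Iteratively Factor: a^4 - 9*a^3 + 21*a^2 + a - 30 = (a - 5)*(a^3 - 4*a^2 + a + 6) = (a - 5)*(a + 1)*(a^2 - 5*a + 6) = (a - 5)*(a - 2)*(a + 1)*(a - 3)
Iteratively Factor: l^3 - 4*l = (l)*(l^2 - 4) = l*(l - 2)*(l + 2)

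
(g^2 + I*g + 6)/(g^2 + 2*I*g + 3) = (g - 2*I)/(g - I)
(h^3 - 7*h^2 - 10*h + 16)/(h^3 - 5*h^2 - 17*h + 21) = (h^2 - 6*h - 16)/(h^2 - 4*h - 21)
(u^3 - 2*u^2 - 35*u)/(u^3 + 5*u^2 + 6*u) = (u^2 - 2*u - 35)/(u^2 + 5*u + 6)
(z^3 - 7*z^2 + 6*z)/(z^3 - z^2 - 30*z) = (z - 1)/(z + 5)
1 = 1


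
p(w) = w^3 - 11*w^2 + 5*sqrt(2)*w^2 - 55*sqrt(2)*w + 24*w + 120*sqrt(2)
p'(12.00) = 283.92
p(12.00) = 686.56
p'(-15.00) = 739.09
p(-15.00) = -3282.58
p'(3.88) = -39.11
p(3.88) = -39.70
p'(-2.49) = -15.62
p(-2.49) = 263.82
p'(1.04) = -58.71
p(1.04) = 110.65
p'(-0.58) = -48.21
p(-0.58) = 199.38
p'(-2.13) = -23.43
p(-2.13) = 256.77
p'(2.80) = -52.26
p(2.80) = 10.27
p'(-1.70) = -31.75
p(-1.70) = 244.87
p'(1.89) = -57.92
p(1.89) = 60.77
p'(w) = 3*w^2 - 22*w + 10*sqrt(2)*w - 55*sqrt(2) + 24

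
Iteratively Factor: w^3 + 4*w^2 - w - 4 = (w + 1)*(w^2 + 3*w - 4) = (w + 1)*(w + 4)*(w - 1)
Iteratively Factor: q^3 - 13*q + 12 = (q + 4)*(q^2 - 4*q + 3) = (q - 1)*(q + 4)*(q - 3)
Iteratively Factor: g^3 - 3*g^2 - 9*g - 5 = (g + 1)*(g^2 - 4*g - 5) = (g - 5)*(g + 1)*(g + 1)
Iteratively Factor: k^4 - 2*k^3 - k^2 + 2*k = (k + 1)*(k^3 - 3*k^2 + 2*k) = k*(k + 1)*(k^2 - 3*k + 2) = k*(k - 1)*(k + 1)*(k - 2)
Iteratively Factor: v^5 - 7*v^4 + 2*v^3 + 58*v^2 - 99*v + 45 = (v - 1)*(v^4 - 6*v^3 - 4*v^2 + 54*v - 45) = (v - 1)^2*(v^3 - 5*v^2 - 9*v + 45) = (v - 3)*(v - 1)^2*(v^2 - 2*v - 15) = (v - 3)*(v - 1)^2*(v + 3)*(v - 5)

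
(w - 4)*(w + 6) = w^2 + 2*w - 24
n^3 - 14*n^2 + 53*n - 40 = (n - 8)*(n - 5)*(n - 1)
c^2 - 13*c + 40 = (c - 8)*(c - 5)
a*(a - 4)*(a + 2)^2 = a^4 - 12*a^2 - 16*a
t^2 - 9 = (t - 3)*(t + 3)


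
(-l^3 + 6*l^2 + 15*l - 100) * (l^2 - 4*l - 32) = -l^5 + 10*l^4 + 23*l^3 - 352*l^2 - 80*l + 3200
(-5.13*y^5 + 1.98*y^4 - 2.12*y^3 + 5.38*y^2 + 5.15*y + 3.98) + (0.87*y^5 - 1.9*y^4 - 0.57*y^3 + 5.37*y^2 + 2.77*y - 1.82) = -4.26*y^5 + 0.0800000000000001*y^4 - 2.69*y^3 + 10.75*y^2 + 7.92*y + 2.16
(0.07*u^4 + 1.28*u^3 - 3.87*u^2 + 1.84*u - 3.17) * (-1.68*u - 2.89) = -0.1176*u^5 - 2.3527*u^4 + 2.8024*u^3 + 8.0931*u^2 + 0.00799999999999912*u + 9.1613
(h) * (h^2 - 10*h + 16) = h^3 - 10*h^2 + 16*h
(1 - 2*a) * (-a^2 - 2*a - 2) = 2*a^3 + 3*a^2 + 2*a - 2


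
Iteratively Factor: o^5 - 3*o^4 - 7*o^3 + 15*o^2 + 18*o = (o + 1)*(o^4 - 4*o^3 - 3*o^2 + 18*o) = (o + 1)*(o + 2)*(o^3 - 6*o^2 + 9*o) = (o - 3)*(o + 1)*(o + 2)*(o^2 - 3*o) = (o - 3)^2*(o + 1)*(o + 2)*(o)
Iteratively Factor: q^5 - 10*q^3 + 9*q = (q + 3)*(q^4 - 3*q^3 - q^2 + 3*q) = (q + 1)*(q + 3)*(q^3 - 4*q^2 + 3*q) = q*(q + 1)*(q + 3)*(q^2 - 4*q + 3) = q*(q - 3)*(q + 1)*(q + 3)*(q - 1)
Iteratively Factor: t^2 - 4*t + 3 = (t - 3)*(t - 1)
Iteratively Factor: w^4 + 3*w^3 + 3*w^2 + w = (w + 1)*(w^3 + 2*w^2 + w) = (w + 1)^2*(w^2 + w) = (w + 1)^3*(w)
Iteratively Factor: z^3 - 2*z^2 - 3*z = (z + 1)*(z^2 - 3*z) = z*(z + 1)*(z - 3)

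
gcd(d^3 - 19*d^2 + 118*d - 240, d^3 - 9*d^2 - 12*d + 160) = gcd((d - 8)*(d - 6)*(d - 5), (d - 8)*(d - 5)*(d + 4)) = d^2 - 13*d + 40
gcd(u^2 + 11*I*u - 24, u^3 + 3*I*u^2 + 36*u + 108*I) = u + 3*I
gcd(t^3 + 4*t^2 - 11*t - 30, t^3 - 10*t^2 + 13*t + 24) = t - 3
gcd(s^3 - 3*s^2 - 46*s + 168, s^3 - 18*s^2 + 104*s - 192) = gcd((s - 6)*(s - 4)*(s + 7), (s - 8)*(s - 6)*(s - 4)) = s^2 - 10*s + 24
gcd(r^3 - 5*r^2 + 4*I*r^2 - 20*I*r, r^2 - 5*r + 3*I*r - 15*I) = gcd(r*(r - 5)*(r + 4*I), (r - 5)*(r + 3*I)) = r - 5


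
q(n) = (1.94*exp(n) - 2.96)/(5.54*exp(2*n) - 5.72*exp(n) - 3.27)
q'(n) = (1.94*exp(n) - 2.96)*(-11.08*exp(2*n) + 5.72*exp(n))/(5.54*exp(2*n) - 5.72*exp(n) - 3.27)^2 + 1.94*exp(n)/(5.54*exp(2*n) - 5.72*exp(n) - 3.27) = (-10.7476*exp(2*n) + 32.7968*exp(n) - 23.275)*exp(n)/(30.6916*exp(4*n) - 63.3776*exp(3*n) - 3.5132*exp(2*n) + 37.4088*exp(n) + 10.6929)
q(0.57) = 0.12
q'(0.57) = 0.13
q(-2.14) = 0.71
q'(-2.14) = -0.15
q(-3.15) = 0.82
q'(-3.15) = -0.08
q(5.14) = 0.00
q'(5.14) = -0.00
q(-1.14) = 0.52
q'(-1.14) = -0.22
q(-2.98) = 0.81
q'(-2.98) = -0.09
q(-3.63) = 0.85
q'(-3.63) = -0.05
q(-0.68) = 0.42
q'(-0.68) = -0.21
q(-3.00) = 0.81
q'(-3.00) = -0.09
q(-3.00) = 0.81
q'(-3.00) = -0.09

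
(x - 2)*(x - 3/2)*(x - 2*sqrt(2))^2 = x^4 - 4*sqrt(2)*x^3 - 7*x^3/2 + 11*x^2 + 14*sqrt(2)*x^2 - 28*x - 12*sqrt(2)*x + 24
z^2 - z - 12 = (z - 4)*(z + 3)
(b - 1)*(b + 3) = b^2 + 2*b - 3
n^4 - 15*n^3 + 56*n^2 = n^2*(n - 8)*(n - 7)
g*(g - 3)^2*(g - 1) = g^4 - 7*g^3 + 15*g^2 - 9*g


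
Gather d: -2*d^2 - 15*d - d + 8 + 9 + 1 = -2*d^2 - 16*d + 18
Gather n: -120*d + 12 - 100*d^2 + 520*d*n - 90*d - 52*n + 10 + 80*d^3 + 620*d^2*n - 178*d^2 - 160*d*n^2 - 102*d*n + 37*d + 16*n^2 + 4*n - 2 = 80*d^3 - 278*d^2 - 173*d + n^2*(16 - 160*d) + n*(620*d^2 + 418*d - 48) + 20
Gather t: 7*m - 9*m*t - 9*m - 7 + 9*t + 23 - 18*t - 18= -2*m + t*(-9*m - 9) - 2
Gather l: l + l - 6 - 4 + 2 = 2*l - 8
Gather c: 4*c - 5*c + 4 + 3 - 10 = -c - 3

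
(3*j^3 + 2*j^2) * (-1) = -3*j^3 - 2*j^2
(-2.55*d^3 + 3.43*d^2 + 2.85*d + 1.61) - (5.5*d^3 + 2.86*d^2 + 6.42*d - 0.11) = -8.05*d^3 + 0.57*d^2 - 3.57*d + 1.72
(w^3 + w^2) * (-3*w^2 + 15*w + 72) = -3*w^5 + 12*w^4 + 87*w^3 + 72*w^2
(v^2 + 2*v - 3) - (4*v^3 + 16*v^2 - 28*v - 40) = -4*v^3 - 15*v^2 + 30*v + 37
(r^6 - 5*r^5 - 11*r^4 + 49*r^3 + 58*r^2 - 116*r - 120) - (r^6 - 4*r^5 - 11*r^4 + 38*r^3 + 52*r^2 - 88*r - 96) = -r^5 + 11*r^3 + 6*r^2 - 28*r - 24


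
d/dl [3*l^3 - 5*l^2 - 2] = l*(9*l - 10)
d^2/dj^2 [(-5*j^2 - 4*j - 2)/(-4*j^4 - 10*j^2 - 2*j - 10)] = (60*j^8 + 96*j^7 + 30*j^6 + 60*j^5 - 444*j^4 - 317*j^3 - 345*j^2 - 270*j + 57)/(8*j^12 + 60*j^10 + 12*j^9 + 210*j^8 + 60*j^7 + 431*j^6 + 135*j^5 + 540*j^4 + 151*j^3 + 390*j^2 + 75*j + 125)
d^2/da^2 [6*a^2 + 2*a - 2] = 12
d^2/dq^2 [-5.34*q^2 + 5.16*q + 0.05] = -10.6800000000000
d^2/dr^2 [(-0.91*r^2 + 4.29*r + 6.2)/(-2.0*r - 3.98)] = 47.526328/(8.0*r^3 + 47.76*r^2 + 95.0424*r + 63.044792)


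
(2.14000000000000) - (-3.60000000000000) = 5.74000000000000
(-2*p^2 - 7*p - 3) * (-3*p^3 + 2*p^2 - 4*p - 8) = 6*p^5 + 17*p^4 + 3*p^3 + 38*p^2 + 68*p + 24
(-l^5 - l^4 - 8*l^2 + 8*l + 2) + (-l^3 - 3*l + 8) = -l^5 - l^4 - l^3 - 8*l^2 + 5*l + 10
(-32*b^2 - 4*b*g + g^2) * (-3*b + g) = 96*b^3 - 20*b^2*g - 7*b*g^2 + g^3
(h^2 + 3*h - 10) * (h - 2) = h^3 + h^2 - 16*h + 20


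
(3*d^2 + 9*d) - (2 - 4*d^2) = 7*d^2 + 9*d - 2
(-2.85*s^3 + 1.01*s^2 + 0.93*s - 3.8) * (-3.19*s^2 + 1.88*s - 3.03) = 9.0915*s^5 - 8.5799*s^4 + 7.5676*s^3 + 10.8101*s^2 - 9.9619*s + 11.514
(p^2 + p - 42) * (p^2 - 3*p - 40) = p^4 - 2*p^3 - 85*p^2 + 86*p + 1680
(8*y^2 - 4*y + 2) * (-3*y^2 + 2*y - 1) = -24*y^4 + 28*y^3 - 22*y^2 + 8*y - 2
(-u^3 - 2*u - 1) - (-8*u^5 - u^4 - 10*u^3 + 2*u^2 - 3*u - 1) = 8*u^5 + u^4 + 9*u^3 - 2*u^2 + u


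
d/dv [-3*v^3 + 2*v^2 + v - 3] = -9*v^2 + 4*v + 1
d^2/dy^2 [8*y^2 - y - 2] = 16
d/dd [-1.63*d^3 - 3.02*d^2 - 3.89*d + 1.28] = -4.89*d^2 - 6.04*d - 3.89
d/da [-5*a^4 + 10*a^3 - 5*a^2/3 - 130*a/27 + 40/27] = -20*a^3 + 30*a^2 - 10*a/3 - 130/27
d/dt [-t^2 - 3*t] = -2*t - 3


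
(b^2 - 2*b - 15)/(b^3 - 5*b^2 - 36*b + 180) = (b + 3)/(b^2 - 36)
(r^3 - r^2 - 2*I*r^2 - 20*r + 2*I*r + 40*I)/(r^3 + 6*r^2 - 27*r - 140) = (r - 2*I)/(r + 7)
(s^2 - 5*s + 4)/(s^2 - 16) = (s - 1)/(s + 4)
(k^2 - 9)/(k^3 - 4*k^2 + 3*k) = (k + 3)/(k*(k - 1))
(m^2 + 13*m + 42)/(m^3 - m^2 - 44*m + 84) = (m + 6)/(m^2 - 8*m + 12)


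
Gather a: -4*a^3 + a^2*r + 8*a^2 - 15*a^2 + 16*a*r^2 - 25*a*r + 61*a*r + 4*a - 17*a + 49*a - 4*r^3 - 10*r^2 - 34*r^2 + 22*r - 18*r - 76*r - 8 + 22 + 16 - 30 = -4*a^3 + a^2*(r - 7) + a*(16*r^2 + 36*r + 36) - 4*r^3 - 44*r^2 - 72*r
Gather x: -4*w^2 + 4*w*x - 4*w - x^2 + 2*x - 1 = -4*w^2 - 4*w - x^2 + x*(4*w + 2) - 1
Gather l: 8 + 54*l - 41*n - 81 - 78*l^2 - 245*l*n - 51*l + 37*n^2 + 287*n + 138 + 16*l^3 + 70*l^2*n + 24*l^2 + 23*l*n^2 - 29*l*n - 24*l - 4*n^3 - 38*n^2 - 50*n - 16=16*l^3 + l^2*(70*n - 54) + l*(23*n^2 - 274*n - 21) - 4*n^3 - n^2 + 196*n + 49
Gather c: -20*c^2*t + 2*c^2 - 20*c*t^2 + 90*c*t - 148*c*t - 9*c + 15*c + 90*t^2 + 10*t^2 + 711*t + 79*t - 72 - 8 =c^2*(2 - 20*t) + c*(-20*t^2 - 58*t + 6) + 100*t^2 + 790*t - 80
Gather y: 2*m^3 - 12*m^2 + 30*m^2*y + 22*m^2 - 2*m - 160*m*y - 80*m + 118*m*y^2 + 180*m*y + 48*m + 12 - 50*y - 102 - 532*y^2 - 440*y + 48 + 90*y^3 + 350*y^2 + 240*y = 2*m^3 + 10*m^2 - 34*m + 90*y^3 + y^2*(118*m - 182) + y*(30*m^2 + 20*m - 250) - 42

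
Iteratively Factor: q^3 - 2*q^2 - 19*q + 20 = (q - 5)*(q^2 + 3*q - 4) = (q - 5)*(q - 1)*(q + 4)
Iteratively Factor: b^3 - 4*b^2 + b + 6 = (b - 2)*(b^2 - 2*b - 3) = (b - 2)*(b + 1)*(b - 3)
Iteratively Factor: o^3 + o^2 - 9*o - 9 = (o + 1)*(o^2 - 9) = (o - 3)*(o + 1)*(o + 3)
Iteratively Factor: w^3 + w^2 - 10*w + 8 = (w - 1)*(w^2 + 2*w - 8) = (w - 1)*(w + 4)*(w - 2)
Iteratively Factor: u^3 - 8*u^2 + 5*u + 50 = (u + 2)*(u^2 - 10*u + 25) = (u - 5)*(u + 2)*(u - 5)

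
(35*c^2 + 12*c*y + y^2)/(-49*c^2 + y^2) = (5*c + y)/(-7*c + y)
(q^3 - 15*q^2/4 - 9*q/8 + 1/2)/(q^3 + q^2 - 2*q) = (8*q^3 - 30*q^2 - 9*q + 4)/(8*q*(q^2 + q - 2))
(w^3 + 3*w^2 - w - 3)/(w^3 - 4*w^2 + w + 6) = (w^2 + 2*w - 3)/(w^2 - 5*w + 6)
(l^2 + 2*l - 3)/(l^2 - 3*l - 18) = (l - 1)/(l - 6)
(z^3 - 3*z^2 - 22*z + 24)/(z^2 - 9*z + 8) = (z^2 - 2*z - 24)/(z - 8)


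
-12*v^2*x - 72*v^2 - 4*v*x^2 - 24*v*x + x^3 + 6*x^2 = (-6*v + x)*(2*v + x)*(x + 6)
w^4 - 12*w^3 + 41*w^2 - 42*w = w*(w - 7)*(w - 3)*(w - 2)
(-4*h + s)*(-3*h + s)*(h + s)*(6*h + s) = 72*h^4 + 42*h^3*s - 31*h^2*s^2 + s^4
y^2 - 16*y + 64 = (y - 8)^2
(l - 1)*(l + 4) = l^2 + 3*l - 4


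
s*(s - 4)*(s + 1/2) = s^3 - 7*s^2/2 - 2*s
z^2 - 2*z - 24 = (z - 6)*(z + 4)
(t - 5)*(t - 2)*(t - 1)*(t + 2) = t^4 - 6*t^3 + t^2 + 24*t - 20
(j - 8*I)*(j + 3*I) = j^2 - 5*I*j + 24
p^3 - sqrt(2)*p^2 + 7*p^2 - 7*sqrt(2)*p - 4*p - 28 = (p + 7)*(p - 2*sqrt(2))*(p + sqrt(2))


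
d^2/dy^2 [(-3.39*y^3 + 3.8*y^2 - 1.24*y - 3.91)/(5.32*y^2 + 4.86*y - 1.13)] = (1.13686837721616e-13*y^5 + 5.6843418860808e-14*y^4 - 467.589008*y^3 - 415.206612*y^2 - 677.261442*y - 235.631208)/(150.568768*y^6 + 412.648992*y^5 + 281.02368*y^4 - 60.507*y^3 - 59.69112*y^2 + 18.617202*y - 1.442897)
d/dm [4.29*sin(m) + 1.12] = 4.29*cos(m)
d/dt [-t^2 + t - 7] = 1 - 2*t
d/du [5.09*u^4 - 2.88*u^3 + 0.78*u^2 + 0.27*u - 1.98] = 20.36*u^3 - 8.64*u^2 + 1.56*u + 0.27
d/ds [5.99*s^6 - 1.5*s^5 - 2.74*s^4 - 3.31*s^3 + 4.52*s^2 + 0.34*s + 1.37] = 35.94*s^5 - 7.5*s^4 - 10.96*s^3 - 9.93*s^2 + 9.04*s + 0.34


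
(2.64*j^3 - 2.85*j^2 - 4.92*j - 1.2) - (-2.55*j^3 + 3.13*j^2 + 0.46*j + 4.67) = 5.19*j^3 - 5.98*j^2 - 5.38*j - 5.87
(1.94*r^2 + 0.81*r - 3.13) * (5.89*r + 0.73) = 11.4266*r^3 + 6.1871*r^2 - 17.8444*r - 2.2849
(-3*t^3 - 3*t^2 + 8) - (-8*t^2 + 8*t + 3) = -3*t^3 + 5*t^2 - 8*t + 5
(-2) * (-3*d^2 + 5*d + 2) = 6*d^2 - 10*d - 4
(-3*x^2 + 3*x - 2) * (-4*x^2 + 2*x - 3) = 12*x^4 - 18*x^3 + 23*x^2 - 13*x + 6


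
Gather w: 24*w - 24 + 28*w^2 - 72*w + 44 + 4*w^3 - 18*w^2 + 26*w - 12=4*w^3 + 10*w^2 - 22*w + 8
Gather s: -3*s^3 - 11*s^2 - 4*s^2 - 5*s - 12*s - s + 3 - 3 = -3*s^3 - 15*s^2 - 18*s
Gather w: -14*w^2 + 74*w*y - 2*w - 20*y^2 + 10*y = -14*w^2 + w*(74*y - 2) - 20*y^2 + 10*y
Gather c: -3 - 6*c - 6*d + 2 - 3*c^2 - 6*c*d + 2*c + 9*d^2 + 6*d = -3*c^2 + c*(-6*d - 4) + 9*d^2 - 1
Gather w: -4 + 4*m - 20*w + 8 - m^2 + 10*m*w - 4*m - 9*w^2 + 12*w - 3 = -m^2 - 9*w^2 + w*(10*m - 8) + 1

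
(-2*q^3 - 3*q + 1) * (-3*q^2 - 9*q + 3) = 6*q^5 + 18*q^4 + 3*q^3 + 24*q^2 - 18*q + 3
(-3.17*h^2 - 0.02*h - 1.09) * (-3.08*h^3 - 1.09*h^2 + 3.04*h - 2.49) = 9.7636*h^5 + 3.5169*h^4 - 6.2578*h^3 + 9.0206*h^2 - 3.2638*h + 2.7141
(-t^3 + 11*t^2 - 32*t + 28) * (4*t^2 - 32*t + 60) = -4*t^5 + 76*t^4 - 540*t^3 + 1796*t^2 - 2816*t + 1680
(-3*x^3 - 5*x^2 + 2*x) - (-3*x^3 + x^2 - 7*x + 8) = -6*x^2 + 9*x - 8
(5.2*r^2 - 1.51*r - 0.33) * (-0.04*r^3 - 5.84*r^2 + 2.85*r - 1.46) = -0.208*r^5 - 30.3076*r^4 + 23.6516*r^3 - 9.9683*r^2 + 1.2641*r + 0.4818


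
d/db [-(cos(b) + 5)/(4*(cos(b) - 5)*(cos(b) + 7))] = (sin(b)^2 - 10*cos(b) - 46)*sin(b)/(4*(cos(b) - 5)^2*(cos(b) + 7)^2)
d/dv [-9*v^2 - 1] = -18*v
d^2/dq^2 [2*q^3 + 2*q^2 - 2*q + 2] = 12*q + 4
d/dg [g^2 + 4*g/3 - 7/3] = 2*g + 4/3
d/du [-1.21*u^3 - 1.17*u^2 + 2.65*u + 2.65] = -3.63*u^2 - 2.34*u + 2.65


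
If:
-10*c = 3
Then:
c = -3/10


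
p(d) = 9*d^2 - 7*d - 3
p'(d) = 18*d - 7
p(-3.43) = 126.89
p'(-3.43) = -68.74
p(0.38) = -4.36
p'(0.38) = -0.16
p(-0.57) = 3.91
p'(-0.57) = -17.26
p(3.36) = 75.09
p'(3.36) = 53.48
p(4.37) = 138.28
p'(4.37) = 71.66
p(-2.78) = 86.02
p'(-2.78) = -57.04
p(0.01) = -3.07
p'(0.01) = -6.82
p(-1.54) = 29.12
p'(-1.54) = -34.72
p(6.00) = 279.00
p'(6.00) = 101.00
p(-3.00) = 99.00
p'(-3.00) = -61.00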